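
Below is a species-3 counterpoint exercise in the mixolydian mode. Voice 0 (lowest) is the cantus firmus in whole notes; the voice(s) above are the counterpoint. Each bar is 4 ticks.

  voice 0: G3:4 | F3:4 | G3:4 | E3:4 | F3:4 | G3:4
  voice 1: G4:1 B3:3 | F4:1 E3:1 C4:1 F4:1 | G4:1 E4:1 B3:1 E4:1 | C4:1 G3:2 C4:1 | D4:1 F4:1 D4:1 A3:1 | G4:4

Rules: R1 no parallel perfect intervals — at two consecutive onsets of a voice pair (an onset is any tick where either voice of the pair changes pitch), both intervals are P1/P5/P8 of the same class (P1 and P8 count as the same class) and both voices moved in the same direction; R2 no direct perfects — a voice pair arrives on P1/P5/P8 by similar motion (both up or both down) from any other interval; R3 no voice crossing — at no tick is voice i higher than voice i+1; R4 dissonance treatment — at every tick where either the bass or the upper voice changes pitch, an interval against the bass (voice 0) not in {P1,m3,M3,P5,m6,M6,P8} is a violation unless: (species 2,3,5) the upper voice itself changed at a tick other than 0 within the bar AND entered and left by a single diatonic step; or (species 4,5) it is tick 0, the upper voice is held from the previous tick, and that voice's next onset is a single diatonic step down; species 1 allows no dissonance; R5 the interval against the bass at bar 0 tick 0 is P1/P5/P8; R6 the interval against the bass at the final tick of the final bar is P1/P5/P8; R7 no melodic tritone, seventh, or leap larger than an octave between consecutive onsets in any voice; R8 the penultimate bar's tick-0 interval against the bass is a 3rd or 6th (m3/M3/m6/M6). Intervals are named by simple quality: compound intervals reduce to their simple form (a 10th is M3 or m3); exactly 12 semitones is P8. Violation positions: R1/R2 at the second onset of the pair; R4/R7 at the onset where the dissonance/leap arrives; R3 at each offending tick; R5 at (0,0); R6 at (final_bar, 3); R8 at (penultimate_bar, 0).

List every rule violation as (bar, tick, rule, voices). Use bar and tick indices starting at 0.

(1, 0, R7, (1,))
(1, 1, R3, (0, 1))
(1, 1, R4, (0, 1))
(1, 1, R7, (1,))
(2, 0, R1, (0, 1))
(5, 0, R2, (0, 1))
(5, 0, R7, (1,))

bar 0: v0=G3 v1=G4 downbeat P8
bar 1: v0=F3 v1=F4 downbeat P8
bar 2: v0=G3 v1=G4 downbeat P8
bar 3: v0=E3 v1=C4 downbeat m6
bar 4: v0=F3 v1=D4 downbeat M6
bar 5: v0=G3 v1=G4 downbeat P8
  -> R7 @ bar 1 tick 0 v(1,): B3->F4 leap 6st
  -> R3 @ bar 1 tick 1 v(0, 1): F3 above E3
  -> R4 @ bar 1 tick 1 v(0, 1): F3/E3 m2 untreated
  -> R7 @ bar 1 tick 1 v(1,): F4->E3 leap 13st
  -> R1 @ bar 2 tick 0 v(0, 1): F3/F4 P8 -> G3/G4 P8 similar
  -> R2 @ bar 5 tick 0 v(0, 1): F3/A3 M3 -> G3/G4 P8 similar
  -> R7 @ bar 5 tick 0 v(1,): A3->G4 leap 10st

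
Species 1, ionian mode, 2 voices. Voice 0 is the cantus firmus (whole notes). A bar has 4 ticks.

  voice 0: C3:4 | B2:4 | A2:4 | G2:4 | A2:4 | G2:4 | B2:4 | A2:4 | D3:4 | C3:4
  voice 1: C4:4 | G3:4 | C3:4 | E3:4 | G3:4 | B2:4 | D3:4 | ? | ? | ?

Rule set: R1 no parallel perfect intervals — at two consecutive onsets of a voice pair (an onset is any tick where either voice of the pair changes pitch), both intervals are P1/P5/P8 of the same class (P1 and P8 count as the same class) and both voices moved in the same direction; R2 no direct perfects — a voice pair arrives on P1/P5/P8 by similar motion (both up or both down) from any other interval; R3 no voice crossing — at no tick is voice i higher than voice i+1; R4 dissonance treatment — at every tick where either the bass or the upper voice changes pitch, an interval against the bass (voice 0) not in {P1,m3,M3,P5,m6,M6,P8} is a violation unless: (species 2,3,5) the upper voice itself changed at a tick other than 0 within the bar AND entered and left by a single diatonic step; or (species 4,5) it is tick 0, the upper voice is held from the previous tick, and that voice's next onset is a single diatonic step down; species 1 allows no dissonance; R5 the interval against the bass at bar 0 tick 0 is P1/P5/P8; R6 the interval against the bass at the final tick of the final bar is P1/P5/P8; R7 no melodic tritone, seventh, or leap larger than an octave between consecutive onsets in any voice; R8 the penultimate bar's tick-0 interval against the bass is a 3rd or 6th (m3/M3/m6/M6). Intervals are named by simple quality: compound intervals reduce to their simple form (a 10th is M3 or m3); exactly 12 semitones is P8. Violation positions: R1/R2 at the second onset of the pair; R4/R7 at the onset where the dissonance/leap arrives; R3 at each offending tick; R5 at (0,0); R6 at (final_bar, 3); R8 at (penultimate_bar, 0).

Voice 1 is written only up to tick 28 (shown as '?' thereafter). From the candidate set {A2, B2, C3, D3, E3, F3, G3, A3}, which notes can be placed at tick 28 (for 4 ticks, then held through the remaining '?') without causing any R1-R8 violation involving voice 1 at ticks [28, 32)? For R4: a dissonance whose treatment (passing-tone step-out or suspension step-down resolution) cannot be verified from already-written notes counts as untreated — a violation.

{A3, C3, E3, F3}

A2: violates R2
B2: violates R4
C3: legal
D3: violates R4
E3: legal
F3: legal
G3: violates R4
A3: legal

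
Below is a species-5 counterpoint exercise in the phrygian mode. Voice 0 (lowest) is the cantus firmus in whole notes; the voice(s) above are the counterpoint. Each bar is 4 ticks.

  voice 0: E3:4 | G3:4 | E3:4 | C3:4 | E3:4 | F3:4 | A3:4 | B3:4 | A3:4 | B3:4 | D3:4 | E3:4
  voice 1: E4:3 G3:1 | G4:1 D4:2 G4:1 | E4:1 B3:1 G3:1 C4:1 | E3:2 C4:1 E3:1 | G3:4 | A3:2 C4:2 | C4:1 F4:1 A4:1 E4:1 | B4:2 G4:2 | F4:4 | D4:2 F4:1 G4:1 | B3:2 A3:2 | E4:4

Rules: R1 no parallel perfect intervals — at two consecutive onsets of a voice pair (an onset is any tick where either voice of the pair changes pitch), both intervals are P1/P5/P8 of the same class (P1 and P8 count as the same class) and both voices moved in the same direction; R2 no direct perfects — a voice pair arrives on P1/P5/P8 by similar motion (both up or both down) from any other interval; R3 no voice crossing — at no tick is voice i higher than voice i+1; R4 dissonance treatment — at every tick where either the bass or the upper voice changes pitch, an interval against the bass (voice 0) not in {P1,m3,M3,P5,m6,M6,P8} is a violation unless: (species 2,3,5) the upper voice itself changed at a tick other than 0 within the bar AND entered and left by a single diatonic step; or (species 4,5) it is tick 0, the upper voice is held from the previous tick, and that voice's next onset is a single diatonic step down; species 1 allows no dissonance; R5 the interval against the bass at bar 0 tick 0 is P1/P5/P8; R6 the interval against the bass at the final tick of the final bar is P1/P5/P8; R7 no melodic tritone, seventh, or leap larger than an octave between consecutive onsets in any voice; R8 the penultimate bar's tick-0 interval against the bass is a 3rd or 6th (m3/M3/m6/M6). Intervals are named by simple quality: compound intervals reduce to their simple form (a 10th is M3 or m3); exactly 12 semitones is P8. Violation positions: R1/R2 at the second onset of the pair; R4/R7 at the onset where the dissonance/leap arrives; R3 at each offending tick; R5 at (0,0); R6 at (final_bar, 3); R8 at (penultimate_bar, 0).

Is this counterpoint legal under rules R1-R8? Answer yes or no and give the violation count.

No (5 violations)

bar 0: v0=E3 v1=E4 (P8)
bar 1: v0=G3 v1=G4 (P8)
bar 2: v0=E3 v1=E4 (P8)
bar 3: v0=C3 v1=E3 (M3)
bar 4: v0=E3 v1=G3 (m3)
bar 5: v0=F3 v1=A3 (M3)
bar 6: v0=A3 v1=C4 (m3)
bar 7: v0=B3 v1=B4 (P8)
bar 8: v0=A3 v1=F4 (m6)
bar 9: v0=B3 v1=D4 (m3)
bar 10: v0=D3 v1=B3 (M6)
bar 11: v0=E3 v1=E4 (P8)
  R2 @ bar1.0: E3/G3 m3 -> G3/G4 P8 similar
  R1 @ bar2.0: G3/G4 P8 -> E3/E4 P8 similar
  R2 @ bar7.0: A3/E4 P5 -> B3/B4 P8 similar
  R4 @ bar9.2: B3/F4 TT untreated
  R2 @ bar11.0: D3/A3 P5 -> E3/E4 P8 similar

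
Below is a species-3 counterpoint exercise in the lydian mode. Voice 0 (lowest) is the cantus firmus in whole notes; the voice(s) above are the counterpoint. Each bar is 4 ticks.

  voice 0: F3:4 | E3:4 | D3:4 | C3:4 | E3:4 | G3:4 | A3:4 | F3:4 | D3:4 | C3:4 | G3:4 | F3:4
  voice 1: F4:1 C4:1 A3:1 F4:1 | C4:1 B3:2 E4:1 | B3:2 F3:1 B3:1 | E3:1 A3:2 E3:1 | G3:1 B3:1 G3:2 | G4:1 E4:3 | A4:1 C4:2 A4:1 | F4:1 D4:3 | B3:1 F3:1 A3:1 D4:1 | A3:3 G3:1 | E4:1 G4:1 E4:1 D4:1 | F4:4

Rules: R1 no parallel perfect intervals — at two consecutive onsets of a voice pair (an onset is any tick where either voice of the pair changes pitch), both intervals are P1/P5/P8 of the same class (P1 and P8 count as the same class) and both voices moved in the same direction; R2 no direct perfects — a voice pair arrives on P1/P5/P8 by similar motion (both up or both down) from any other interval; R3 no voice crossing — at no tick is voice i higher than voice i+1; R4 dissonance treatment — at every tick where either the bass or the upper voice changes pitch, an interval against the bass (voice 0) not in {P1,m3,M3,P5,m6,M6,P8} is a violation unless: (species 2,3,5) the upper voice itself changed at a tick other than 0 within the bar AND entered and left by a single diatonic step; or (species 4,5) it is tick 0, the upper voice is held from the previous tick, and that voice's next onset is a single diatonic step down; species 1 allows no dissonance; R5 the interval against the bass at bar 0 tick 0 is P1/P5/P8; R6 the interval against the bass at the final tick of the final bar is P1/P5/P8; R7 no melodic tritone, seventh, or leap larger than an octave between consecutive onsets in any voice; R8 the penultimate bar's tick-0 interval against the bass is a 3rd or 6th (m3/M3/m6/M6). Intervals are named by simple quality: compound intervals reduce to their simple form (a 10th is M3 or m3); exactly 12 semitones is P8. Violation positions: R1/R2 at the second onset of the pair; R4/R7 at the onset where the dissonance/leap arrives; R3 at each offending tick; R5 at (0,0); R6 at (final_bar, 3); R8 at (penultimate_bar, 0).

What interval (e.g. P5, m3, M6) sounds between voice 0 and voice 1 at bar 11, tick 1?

voice 0=F3 voice 1=F4 -> P8

P8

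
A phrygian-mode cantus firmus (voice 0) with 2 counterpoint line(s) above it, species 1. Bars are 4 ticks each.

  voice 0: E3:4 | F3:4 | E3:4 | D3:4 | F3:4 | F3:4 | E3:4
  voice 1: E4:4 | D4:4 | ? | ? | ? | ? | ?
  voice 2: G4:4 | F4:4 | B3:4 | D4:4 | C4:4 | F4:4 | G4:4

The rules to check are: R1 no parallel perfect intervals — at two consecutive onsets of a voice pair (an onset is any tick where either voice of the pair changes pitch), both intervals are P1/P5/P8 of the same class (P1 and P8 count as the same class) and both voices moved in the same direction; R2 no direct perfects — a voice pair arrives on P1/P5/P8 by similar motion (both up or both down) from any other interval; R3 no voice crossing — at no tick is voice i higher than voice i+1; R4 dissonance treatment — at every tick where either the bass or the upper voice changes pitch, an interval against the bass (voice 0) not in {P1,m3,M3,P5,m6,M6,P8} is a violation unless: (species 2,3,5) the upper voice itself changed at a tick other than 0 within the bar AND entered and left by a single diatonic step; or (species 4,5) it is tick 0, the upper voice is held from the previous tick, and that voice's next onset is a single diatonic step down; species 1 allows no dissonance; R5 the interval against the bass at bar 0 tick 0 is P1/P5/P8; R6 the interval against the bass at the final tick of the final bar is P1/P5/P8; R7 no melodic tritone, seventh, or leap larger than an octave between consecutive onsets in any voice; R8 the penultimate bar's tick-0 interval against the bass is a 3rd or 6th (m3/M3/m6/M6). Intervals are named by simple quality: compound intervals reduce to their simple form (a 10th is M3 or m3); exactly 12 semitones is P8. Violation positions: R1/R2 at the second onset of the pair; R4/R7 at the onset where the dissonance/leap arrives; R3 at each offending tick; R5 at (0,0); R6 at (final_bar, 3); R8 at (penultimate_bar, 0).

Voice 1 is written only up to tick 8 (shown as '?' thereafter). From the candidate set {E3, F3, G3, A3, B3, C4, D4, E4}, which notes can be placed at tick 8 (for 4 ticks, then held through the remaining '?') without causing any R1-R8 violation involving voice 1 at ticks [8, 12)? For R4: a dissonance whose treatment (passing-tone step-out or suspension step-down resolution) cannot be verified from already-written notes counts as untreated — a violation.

{G3}

E3: violates R2,R7
F3: violates R4
G3: legal
A3: violates R4
B3: violates R2
C4: violates R3
D4: violates R3,R4
E4: violates R3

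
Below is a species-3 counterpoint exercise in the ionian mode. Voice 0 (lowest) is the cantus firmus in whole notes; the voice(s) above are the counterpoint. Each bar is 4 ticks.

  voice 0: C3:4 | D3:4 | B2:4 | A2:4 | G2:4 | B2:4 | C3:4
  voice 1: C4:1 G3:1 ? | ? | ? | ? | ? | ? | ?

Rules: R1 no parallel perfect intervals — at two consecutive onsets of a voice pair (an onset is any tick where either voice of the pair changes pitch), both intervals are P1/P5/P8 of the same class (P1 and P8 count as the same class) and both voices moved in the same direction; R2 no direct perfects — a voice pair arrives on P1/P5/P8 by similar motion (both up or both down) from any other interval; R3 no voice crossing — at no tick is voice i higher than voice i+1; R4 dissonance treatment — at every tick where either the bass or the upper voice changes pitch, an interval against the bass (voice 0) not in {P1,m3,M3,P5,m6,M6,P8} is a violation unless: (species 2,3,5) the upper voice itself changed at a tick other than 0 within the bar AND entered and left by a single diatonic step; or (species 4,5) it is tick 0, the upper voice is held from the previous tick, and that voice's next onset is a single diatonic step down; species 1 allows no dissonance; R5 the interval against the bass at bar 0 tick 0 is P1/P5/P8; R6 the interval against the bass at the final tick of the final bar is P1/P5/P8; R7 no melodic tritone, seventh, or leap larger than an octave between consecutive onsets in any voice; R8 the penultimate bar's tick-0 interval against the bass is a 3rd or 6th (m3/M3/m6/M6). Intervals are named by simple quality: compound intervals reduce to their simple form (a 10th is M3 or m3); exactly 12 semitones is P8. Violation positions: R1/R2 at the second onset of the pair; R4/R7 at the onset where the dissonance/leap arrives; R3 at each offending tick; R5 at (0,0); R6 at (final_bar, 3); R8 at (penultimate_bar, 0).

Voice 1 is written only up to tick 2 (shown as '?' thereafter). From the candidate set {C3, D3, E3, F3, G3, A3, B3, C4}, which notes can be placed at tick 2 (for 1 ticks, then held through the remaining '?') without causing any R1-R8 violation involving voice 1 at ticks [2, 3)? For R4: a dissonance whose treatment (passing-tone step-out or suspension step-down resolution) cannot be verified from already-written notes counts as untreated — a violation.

{A3, C3, C4, E3, G3}

C3: legal
D3: violates R4
E3: legal
F3: violates R4
G3: legal
A3: legal
B3: violates R4
C4: legal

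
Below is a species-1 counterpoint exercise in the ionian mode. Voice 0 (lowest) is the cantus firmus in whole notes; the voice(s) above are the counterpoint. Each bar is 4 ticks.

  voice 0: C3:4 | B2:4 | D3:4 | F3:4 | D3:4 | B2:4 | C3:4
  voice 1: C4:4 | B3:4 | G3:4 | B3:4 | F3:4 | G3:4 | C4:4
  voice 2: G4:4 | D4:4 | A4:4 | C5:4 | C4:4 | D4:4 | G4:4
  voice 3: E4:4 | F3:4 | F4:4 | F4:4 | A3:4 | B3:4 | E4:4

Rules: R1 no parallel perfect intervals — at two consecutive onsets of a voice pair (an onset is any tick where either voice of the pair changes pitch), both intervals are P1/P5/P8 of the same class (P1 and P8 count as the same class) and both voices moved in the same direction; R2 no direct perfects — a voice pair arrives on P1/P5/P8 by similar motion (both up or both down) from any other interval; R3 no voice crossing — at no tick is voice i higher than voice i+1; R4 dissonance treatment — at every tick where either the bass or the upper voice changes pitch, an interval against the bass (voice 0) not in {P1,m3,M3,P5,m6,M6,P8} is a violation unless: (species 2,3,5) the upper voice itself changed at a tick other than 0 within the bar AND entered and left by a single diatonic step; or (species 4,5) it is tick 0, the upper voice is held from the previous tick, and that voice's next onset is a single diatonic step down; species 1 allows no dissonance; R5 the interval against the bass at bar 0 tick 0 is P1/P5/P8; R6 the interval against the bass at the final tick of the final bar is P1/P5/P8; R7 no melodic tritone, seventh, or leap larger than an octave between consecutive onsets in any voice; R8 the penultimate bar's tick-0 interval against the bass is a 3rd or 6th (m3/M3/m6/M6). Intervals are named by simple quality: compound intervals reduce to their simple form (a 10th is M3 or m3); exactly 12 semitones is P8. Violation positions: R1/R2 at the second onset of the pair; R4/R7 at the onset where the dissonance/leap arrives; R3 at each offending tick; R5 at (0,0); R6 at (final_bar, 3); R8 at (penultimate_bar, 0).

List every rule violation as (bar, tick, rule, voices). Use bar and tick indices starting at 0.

bar 0: v0=C3 v1=C4 v2=G4 v3=E4 downbeat M3
bar 1: v0=B2 v1=B3 v2=D4 v3=F3 downbeat TT
bar 2: v0=D3 v1=G3 v2=A4 v3=F4 downbeat m3
bar 3: v0=F3 v1=B3 v2=C5 v3=F4 downbeat P8
bar 4: v0=D3 v1=F3 v2=C4 v3=A3 downbeat P5
bar 5: v0=B2 v1=G3 v2=D4 v3=B3 downbeat P8
bar 6: v0=C3 v1=C4 v2=G4 v3=E4 downbeat M3
  -> R3 @ bar 0 tick 0 v(2, 3): G4 above E4
  -> R5 @ bar 0 tick 0 v(0, 3): opens on M3
  -> R3 @ bar 0 tick 1 v(2, 3): G4 above E4
  -> R3 @ bar 0 tick 2 v(2, 3): G4 above E4
  -> R3 @ bar 0 tick 3 v(2, 3): G4 above E4
  -> R1 @ bar 1 tick 0 v(0, 1): C3/C4 P8 -> B2/B3 P8 similar
  -> R3 @ bar 1 tick 0 v(2, 3): D4 above F3
  -> R4 @ bar 1 tick 0 v(0, 3): B2/F3 TT untreated
  -> R7 @ bar 1 tick 0 v(3,): E4->F3 leap 11st
  -> R3 @ bar 1 tick 1 v(2, 3): D4 above F3
  -> R3 @ bar 1 tick 2 v(2, 3): D4 above F3
  -> R3 @ bar 1 tick 3 v(2, 3): D4 above F3
  -> R2 @ bar 2 tick 0 v(0, 2): B2/D4 m3 -> D3/A4 P5 similar
  -> R3 @ bar 2 tick 0 v(2, 3): A4 above F4
  -> R4 @ bar 2 tick 0 v(0, 1): D3/G3 P4 untreated
  -> R3 @ bar 2 tick 1 v(2, 3): A4 above F4
  -> R3 @ bar 2 tick 2 v(2, 3): A4 above F4
  -> R3 @ bar 2 tick 3 v(2, 3): A4 above F4
  -> R1 @ bar 3 tick 0 v(0, 2): D3/A4 P5 -> F3/C5 P5 similar
  -> R3 @ bar 3 tick 0 v(2, 3): C5 above F4
  -> R4 @ bar 3 tick 0 v(0, 1): F3/B3 TT untreated
  -> R3 @ bar 3 tick 1 v(2, 3): C5 above F4
  -> R3 @ bar 3 tick 2 v(2, 3): C5 above F4
  -> R3 @ bar 3 tick 3 v(2, 3): C5 above F4
  -> R2 @ bar 4 tick 0 v(0, 3): F3/F4 P8 -> D3/A3 P5 similar
  -> R2 @ bar 4 tick 0 v(1, 2): B3/C5 m2 -> F3/C4 P5 similar
  -> R3 @ bar 4 tick 0 v(2, 3): C4 above A3
  -> R4 @ bar 4 tick 0 v(0, 2): D3/C4 m7 untreated
  -> R7 @ bar 4 tick 0 v(1,): B3->F3 leap 6st
  -> R3 @ bar 4 tick 1 v(2, 3): C4 above A3
  -> R3 @ bar 4 tick 2 v(2, 3): C4 above A3
  -> R3 @ bar 4 tick 3 v(2, 3): C4 above A3
  -> R1 @ bar 5 tick 0 v(1, 2): F3/C4 P5 -> G3/D4 P5 similar
  -> R3 @ bar 5 tick 0 v(2, 3): D4 above B3
  -> R8 @ bar 5 tick 0 v(0, 3): penult P8 not 3rd/6th
  -> R3 @ bar 5 tick 1 v(2, 3): D4 above B3
  -> R3 @ bar 5 tick 2 v(2, 3): D4 above B3
  -> R3 @ bar 5 tick 3 v(2, 3): D4 above B3
  -> R1 @ bar 6 tick 0 v(1, 2): G3/D4 P5 -> C4/G4 P5 similar
  -> R2 @ bar 6 tick 0 v(0, 1): B2/G3 m6 -> C3/C4 P8 similar
  -> R2 @ bar 6 tick 0 v(0, 2): B2/D4 m3 -> C3/G4 P5 similar
  -> R3 @ bar 6 tick 0 v(2, 3): G4 above E4
  -> R3 @ bar 6 tick 1 v(2, 3): G4 above E4
  -> R3 @ bar 6 tick 2 v(2, 3): G4 above E4
  -> R3 @ bar 6 tick 3 v(2, 3): G4 above E4
  -> R6 @ bar 6 tick 3 v(0, 3): closes on M3

(0, 0, R3, (2, 3))
(0, 0, R5, (0, 3))
(0, 1, R3, (2, 3))
(0, 2, R3, (2, 3))
(0, 3, R3, (2, 3))
(1, 0, R1, (0, 1))
(1, 0, R3, (2, 3))
(1, 0, R4, (0, 3))
(1, 0, R7, (3,))
(1, 1, R3, (2, 3))
(1, 2, R3, (2, 3))
(1, 3, R3, (2, 3))
(2, 0, R2, (0, 2))
(2, 0, R3, (2, 3))
(2, 0, R4, (0, 1))
(2, 1, R3, (2, 3))
(2, 2, R3, (2, 3))
(2, 3, R3, (2, 3))
(3, 0, R1, (0, 2))
(3, 0, R3, (2, 3))
(3, 0, R4, (0, 1))
(3, 1, R3, (2, 3))
(3, 2, R3, (2, 3))
(3, 3, R3, (2, 3))
(4, 0, R2, (0, 3))
(4, 0, R2, (1, 2))
(4, 0, R3, (2, 3))
(4, 0, R4, (0, 2))
(4, 0, R7, (1,))
(4, 1, R3, (2, 3))
(4, 2, R3, (2, 3))
(4, 3, R3, (2, 3))
(5, 0, R1, (1, 2))
(5, 0, R3, (2, 3))
(5, 0, R8, (0, 3))
(5, 1, R3, (2, 3))
(5, 2, R3, (2, 3))
(5, 3, R3, (2, 3))
(6, 0, R1, (1, 2))
(6, 0, R2, (0, 1))
(6, 0, R2, (0, 2))
(6, 0, R3, (2, 3))
(6, 1, R3, (2, 3))
(6, 2, R3, (2, 3))
(6, 3, R3, (2, 3))
(6, 3, R6, (0, 3))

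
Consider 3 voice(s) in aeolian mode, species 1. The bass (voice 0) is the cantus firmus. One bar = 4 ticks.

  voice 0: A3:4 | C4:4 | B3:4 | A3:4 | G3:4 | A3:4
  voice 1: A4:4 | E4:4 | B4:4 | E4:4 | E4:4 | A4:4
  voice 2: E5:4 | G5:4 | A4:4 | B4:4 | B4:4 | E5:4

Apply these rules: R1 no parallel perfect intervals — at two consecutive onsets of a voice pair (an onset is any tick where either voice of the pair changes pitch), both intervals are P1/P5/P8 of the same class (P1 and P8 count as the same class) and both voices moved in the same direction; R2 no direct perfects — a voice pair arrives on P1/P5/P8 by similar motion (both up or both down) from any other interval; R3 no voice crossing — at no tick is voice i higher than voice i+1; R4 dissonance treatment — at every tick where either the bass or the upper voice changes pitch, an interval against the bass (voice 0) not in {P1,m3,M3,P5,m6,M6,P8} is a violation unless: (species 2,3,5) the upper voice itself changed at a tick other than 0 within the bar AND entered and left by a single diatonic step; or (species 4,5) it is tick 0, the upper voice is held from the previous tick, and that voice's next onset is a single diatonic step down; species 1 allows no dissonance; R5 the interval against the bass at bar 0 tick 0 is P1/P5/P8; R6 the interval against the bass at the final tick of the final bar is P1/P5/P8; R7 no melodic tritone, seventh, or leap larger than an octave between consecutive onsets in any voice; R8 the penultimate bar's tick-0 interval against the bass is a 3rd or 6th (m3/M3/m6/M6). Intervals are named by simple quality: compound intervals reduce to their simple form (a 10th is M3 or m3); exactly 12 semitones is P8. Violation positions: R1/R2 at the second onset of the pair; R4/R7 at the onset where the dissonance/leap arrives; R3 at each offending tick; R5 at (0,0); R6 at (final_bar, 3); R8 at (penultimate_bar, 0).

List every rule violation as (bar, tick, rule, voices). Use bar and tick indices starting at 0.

(1, 0, R1, (0, 2))
(2, 0, R3, (1, 2))
(2, 0, R4, (0, 2))
(2, 0, R7, (2,))
(2, 1, R3, (1, 2))
(2, 2, R3, (1, 2))
(2, 3, R3, (1, 2))
(3, 0, R2, (0, 1))
(3, 0, R4, (0, 2))
(5, 0, R1, (1, 2))
(5, 0, R2, (0, 1))
(5, 0, R2, (0, 2))

bar 0: v0=A3 v1=A4 v2=E5 downbeat P5
bar 1: v0=C4 v1=E4 v2=G5 downbeat P5
bar 2: v0=B3 v1=B4 v2=A4 downbeat m7
bar 3: v0=A3 v1=E4 v2=B4 downbeat M2
bar 4: v0=G3 v1=E4 v2=B4 downbeat M3
bar 5: v0=A3 v1=A4 v2=E5 downbeat P5
  -> R1 @ bar 1 tick 0 v(0, 2): A3/E5 P5 -> C4/G5 P5 similar
  -> R3 @ bar 2 tick 0 v(1, 2): B4 above A4
  -> R4 @ bar 2 tick 0 v(0, 2): B3/A4 m7 untreated
  -> R7 @ bar 2 tick 0 v(2,): G5->A4 leap 10st
  -> R3 @ bar 2 tick 1 v(1, 2): B4 above A4
  -> R3 @ bar 2 tick 2 v(1, 2): B4 above A4
  -> R3 @ bar 2 tick 3 v(1, 2): B4 above A4
  -> R2 @ bar 3 tick 0 v(0, 1): B3/B4 P8 -> A3/E4 P5 similar
  -> R4 @ bar 3 tick 0 v(0, 2): A3/B4 M2 untreated
  -> R1 @ bar 5 tick 0 v(1, 2): E4/B4 P5 -> A4/E5 P5 similar
  -> R2 @ bar 5 tick 0 v(0, 1): G3/E4 M6 -> A3/A4 P8 similar
  -> R2 @ bar 5 tick 0 v(0, 2): G3/B4 M3 -> A3/E5 P5 similar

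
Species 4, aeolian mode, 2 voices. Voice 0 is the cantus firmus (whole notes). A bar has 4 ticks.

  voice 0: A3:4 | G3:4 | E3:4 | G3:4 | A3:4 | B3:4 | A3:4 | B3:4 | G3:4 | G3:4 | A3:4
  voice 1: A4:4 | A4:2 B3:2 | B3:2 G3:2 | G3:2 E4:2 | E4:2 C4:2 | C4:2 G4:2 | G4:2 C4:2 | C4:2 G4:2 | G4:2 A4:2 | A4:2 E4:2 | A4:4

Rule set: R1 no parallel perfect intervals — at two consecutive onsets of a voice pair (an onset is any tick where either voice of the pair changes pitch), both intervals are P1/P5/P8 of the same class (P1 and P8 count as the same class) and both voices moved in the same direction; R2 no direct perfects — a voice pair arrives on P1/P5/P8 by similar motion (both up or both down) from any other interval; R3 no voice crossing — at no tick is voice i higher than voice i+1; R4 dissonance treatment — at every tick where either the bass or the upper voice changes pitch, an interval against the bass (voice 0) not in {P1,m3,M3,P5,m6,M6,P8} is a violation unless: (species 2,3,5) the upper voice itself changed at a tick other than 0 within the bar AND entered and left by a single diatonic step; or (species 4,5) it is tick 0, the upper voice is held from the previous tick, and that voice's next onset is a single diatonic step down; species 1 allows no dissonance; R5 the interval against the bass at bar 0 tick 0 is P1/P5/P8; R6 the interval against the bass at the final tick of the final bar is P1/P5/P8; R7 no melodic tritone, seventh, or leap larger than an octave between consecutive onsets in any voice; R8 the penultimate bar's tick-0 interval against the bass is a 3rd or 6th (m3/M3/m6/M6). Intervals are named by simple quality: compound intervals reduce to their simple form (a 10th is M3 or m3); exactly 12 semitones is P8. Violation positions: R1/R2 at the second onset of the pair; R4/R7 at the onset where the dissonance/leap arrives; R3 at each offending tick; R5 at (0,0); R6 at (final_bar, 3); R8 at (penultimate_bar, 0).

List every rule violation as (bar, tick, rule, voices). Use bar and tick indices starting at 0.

bar 0: v0=A3 v1=A4 downbeat P8
bar 1: v0=G3 v1=A4 downbeat M2
bar 2: v0=E3 v1=B3 downbeat P5
bar 3: v0=G3 v1=G3 downbeat P1
bar 4: v0=A3 v1=E4 downbeat P5
bar 5: v0=B3 v1=C4 downbeat m2
bar 6: v0=A3 v1=G4 downbeat m7
bar 7: v0=B3 v1=C4 downbeat m2
bar 8: v0=G3 v1=G4 downbeat P8
bar 9: v0=G3 v1=A4 downbeat M2
bar 10: v0=A3 v1=A4 downbeat P8
  -> R4 @ bar 1 tick 0 v(0, 1): G3/A4 M2 untreated
  -> R7 @ bar 1 tick 2 v(1,): A4->B3 leap 10st
  -> R4 @ bar 5 tick 0 v(0, 1): B3/C4 m2 untreated
  -> R4 @ bar 6 tick 0 v(0, 1): A3/G4 m7 untreated
  -> R4 @ bar 7 tick 0 v(0, 1): B3/C4 m2 untreated
  -> R4 @ bar 8 tick 2 v(0, 1): G3/A4 M2 untreated
  -> R8 @ bar 9 tick 0 v(0, 1): penult M2 not 3rd/6th
  -> R2 @ bar 10 tick 0 v(0, 1): G3/E4 M6 -> A3/A4 P8 similar

(1, 0, R4, (0, 1))
(1, 2, R7, (1,))
(5, 0, R4, (0, 1))
(6, 0, R4, (0, 1))
(7, 0, R4, (0, 1))
(8, 2, R4, (0, 1))
(9, 0, R8, (0, 1))
(10, 0, R2, (0, 1))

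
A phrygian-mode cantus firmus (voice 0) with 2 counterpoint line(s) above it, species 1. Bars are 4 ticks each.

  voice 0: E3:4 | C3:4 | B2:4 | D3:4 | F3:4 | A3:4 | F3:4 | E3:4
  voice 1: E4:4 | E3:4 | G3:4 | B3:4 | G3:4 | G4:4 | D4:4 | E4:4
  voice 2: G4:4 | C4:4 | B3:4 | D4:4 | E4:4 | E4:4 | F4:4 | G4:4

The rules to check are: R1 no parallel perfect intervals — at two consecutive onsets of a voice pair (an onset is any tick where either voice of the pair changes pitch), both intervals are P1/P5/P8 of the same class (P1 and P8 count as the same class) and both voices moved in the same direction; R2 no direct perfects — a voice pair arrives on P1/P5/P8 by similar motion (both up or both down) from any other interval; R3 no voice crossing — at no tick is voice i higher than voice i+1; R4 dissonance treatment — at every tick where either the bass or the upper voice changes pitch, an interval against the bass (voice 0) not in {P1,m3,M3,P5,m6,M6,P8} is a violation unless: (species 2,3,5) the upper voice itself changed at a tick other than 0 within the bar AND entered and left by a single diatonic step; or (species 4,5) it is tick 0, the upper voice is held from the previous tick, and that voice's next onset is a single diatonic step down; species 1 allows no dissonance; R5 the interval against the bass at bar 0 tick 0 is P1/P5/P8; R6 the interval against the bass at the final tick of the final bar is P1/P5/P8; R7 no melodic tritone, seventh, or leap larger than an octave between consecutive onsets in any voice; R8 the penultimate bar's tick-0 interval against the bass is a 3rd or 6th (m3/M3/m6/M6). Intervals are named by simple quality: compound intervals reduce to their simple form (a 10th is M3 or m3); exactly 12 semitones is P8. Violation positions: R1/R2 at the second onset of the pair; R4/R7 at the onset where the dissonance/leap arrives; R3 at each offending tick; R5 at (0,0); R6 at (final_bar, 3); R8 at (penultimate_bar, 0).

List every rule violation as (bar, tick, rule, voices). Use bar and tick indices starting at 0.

(0, 0, R5, (0, 2))
(1, 0, R2, (0, 2))
(2, 0, R1, (0, 2))
(3, 0, R1, (0, 2))
(4, 0, R4, (0, 1))
(4, 0, R4, (0, 2))
(5, 0, R3, (1, 2))
(5, 0, R4, (0, 1))
(5, 1, R3, (1, 2))
(5, 2, R3, (1, 2))
(5, 3, R3, (1, 2))
(6, 0, R8, (0, 2))
(7, 3, R6, (0, 2))

bar 0: v0=E3 v1=E4 v2=G4 downbeat m3
bar 1: v0=C3 v1=E3 v2=C4 downbeat P8
bar 2: v0=B2 v1=G3 v2=B3 downbeat P8
bar 3: v0=D3 v1=B3 v2=D4 downbeat P8
bar 4: v0=F3 v1=G3 v2=E4 downbeat M7
bar 5: v0=A3 v1=G4 v2=E4 downbeat P5
bar 6: v0=F3 v1=D4 v2=F4 downbeat P8
bar 7: v0=E3 v1=E4 v2=G4 downbeat m3
  -> R5 @ bar 0 tick 0 v(0, 2): opens on m3
  -> R2 @ bar 1 tick 0 v(0, 2): E3/G4 m3 -> C3/C4 P8 similar
  -> R1 @ bar 2 tick 0 v(0, 2): C3/C4 P8 -> B2/B3 P8 similar
  -> R1 @ bar 3 tick 0 v(0, 2): B2/B3 P8 -> D3/D4 P8 similar
  -> R4 @ bar 4 tick 0 v(0, 1): F3/G3 M2 untreated
  -> R4 @ bar 4 tick 0 v(0, 2): F3/E4 M7 untreated
  -> R3 @ bar 5 tick 0 v(1, 2): G4 above E4
  -> R4 @ bar 5 tick 0 v(0, 1): A3/G4 m7 untreated
  -> R3 @ bar 5 tick 1 v(1, 2): G4 above E4
  -> R3 @ bar 5 tick 2 v(1, 2): G4 above E4
  -> R3 @ bar 5 tick 3 v(1, 2): G4 above E4
  -> R8 @ bar 6 tick 0 v(0, 2): penult P8 not 3rd/6th
  -> R6 @ bar 7 tick 3 v(0, 2): closes on m3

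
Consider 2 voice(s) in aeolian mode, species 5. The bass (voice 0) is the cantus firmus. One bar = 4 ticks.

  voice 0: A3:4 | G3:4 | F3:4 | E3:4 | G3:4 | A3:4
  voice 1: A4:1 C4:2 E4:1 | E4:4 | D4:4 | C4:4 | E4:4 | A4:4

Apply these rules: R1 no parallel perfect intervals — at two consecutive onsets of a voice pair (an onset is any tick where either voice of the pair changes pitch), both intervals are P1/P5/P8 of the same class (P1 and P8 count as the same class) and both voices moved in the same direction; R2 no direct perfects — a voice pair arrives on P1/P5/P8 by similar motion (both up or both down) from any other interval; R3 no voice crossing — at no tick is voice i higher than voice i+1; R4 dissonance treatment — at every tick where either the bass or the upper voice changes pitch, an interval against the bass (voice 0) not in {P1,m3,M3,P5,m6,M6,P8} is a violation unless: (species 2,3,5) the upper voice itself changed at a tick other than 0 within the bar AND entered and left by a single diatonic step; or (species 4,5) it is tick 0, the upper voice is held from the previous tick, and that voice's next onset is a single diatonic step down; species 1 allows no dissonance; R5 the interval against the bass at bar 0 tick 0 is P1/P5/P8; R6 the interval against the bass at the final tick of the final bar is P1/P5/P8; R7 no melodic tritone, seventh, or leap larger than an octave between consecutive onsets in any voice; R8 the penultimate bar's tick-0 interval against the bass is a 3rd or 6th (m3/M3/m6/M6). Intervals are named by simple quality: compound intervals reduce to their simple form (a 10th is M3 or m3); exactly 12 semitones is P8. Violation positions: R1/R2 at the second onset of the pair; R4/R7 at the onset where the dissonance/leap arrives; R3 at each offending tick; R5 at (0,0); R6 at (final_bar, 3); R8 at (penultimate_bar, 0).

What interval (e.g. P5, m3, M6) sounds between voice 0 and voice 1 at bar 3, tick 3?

voice 0=E3 voice 1=C4 -> m6

m6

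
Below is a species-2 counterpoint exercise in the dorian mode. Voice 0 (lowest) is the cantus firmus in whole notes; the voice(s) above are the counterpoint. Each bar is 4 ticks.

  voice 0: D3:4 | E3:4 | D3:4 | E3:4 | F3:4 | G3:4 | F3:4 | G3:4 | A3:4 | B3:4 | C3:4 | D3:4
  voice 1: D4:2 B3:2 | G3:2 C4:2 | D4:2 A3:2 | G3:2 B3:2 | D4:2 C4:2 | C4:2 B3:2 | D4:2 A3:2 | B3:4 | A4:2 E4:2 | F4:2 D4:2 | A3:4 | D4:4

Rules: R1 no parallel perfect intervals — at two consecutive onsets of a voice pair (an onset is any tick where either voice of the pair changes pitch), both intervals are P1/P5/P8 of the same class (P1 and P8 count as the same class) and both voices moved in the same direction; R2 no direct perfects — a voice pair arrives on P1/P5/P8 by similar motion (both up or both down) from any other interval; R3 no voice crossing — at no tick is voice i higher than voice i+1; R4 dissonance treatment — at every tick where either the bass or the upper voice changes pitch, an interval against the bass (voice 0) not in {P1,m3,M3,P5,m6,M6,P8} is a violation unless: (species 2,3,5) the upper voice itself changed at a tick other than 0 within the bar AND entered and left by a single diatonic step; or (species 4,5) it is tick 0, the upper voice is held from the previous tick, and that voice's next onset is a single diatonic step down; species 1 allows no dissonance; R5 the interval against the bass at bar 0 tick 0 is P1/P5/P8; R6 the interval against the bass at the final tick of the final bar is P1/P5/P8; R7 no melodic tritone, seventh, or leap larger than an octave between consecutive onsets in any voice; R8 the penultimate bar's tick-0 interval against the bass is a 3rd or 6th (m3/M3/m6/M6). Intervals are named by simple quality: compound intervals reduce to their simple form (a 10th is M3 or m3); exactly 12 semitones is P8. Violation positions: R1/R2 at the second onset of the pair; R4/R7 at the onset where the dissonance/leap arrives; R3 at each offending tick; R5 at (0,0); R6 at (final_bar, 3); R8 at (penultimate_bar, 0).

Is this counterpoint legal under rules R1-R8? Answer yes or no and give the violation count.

bar 0: v0=D3 v1=D4 (P8)
bar 1: v0=E3 v1=G3 (m3)
bar 2: v0=D3 v1=D4 (P8)
bar 3: v0=E3 v1=G3 (m3)
bar 4: v0=F3 v1=D4 (M6)
bar 5: v0=G3 v1=C4 (P4)
bar 6: v0=F3 v1=D4 (M6)
bar 7: v0=G3 v1=B3 (M3)
bar 8: v0=A3 v1=A4 (P8)
bar 9: v0=B3 v1=F4 (TT)
bar 10: v0=C3 v1=A3 (M6)
bar 11: v0=D3 v1=D4 (P8)
  R4 @ bar5.0: G3/C4 P4 untreated
  R2 @ bar8.0: G3/B3 M3 -> A3/A4 P8 similar
  R7 @ bar8.0: B3->A4 leap 10st
  R4 @ bar9.0: B3/F4 TT untreated
  R7 @ bar10.0: B3->C3 leap 11st
  R2 @ bar11.0: C3/A3 M6 -> D3/D4 P8 similar

No (6 violations)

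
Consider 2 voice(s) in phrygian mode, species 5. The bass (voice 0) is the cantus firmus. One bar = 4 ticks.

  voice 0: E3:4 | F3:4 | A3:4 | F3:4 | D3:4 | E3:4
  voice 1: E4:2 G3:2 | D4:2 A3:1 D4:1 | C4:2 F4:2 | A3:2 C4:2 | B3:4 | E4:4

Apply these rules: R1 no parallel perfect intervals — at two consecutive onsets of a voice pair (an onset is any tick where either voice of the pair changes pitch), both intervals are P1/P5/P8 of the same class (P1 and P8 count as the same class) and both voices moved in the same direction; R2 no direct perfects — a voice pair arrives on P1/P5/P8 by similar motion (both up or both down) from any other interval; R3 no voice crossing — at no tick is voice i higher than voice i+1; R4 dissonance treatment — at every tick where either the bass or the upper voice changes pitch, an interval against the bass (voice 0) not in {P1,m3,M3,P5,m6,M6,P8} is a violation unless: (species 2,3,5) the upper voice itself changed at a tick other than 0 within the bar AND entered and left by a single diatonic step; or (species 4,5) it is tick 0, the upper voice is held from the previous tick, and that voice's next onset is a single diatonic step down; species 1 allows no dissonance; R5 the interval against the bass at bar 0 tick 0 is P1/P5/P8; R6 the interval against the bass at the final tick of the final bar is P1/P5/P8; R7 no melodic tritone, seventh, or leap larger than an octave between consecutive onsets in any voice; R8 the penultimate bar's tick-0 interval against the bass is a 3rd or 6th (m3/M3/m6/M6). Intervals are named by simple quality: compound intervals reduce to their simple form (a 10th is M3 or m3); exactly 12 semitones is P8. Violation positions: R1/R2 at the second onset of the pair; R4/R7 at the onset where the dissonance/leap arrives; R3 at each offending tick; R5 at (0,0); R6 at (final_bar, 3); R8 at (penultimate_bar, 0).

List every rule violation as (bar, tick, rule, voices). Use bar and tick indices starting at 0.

bar 0: v0=E3 v1=E4 downbeat P8
bar 1: v0=F3 v1=D4 downbeat M6
bar 2: v0=A3 v1=C4 downbeat m3
bar 3: v0=F3 v1=A3 downbeat M3
bar 4: v0=D3 v1=B3 downbeat M6
bar 5: v0=E3 v1=E4 downbeat P8
  -> R2 @ bar 5 tick 0 v(0, 1): D3/B3 M6 -> E3/E4 P8 similar

(5, 0, R2, (0, 1))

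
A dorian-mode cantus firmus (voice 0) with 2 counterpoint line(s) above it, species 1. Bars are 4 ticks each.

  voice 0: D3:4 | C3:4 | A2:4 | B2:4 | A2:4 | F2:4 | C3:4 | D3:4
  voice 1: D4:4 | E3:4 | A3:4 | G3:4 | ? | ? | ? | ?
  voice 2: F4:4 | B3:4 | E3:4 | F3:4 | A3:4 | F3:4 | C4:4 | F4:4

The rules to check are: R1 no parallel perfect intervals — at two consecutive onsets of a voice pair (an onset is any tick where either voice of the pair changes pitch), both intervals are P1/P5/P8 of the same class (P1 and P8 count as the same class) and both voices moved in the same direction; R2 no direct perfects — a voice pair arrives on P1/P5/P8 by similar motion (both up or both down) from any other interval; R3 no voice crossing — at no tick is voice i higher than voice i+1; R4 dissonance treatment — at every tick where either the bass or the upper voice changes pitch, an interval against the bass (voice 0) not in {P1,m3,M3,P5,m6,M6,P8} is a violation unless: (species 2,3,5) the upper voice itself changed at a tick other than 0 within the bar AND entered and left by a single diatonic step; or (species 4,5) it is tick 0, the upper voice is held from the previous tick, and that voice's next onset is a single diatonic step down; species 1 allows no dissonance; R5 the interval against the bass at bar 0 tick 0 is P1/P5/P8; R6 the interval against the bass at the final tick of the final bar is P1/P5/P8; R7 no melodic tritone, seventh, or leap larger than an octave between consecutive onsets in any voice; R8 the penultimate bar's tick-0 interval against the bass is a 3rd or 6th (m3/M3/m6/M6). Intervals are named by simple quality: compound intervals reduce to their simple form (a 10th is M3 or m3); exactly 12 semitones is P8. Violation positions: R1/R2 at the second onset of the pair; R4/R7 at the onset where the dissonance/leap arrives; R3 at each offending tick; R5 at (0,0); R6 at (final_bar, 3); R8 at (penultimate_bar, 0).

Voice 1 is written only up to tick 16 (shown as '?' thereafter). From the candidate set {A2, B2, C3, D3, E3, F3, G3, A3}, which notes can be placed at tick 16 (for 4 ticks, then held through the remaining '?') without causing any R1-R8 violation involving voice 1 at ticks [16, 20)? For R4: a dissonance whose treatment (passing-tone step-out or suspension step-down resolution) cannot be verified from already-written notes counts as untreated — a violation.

{C3, F3}

A2: violates R2,R7
B2: violates R4
C3: legal
D3: violates R4
E3: violates R2
F3: legal
G3: violates R4
A3: violates R2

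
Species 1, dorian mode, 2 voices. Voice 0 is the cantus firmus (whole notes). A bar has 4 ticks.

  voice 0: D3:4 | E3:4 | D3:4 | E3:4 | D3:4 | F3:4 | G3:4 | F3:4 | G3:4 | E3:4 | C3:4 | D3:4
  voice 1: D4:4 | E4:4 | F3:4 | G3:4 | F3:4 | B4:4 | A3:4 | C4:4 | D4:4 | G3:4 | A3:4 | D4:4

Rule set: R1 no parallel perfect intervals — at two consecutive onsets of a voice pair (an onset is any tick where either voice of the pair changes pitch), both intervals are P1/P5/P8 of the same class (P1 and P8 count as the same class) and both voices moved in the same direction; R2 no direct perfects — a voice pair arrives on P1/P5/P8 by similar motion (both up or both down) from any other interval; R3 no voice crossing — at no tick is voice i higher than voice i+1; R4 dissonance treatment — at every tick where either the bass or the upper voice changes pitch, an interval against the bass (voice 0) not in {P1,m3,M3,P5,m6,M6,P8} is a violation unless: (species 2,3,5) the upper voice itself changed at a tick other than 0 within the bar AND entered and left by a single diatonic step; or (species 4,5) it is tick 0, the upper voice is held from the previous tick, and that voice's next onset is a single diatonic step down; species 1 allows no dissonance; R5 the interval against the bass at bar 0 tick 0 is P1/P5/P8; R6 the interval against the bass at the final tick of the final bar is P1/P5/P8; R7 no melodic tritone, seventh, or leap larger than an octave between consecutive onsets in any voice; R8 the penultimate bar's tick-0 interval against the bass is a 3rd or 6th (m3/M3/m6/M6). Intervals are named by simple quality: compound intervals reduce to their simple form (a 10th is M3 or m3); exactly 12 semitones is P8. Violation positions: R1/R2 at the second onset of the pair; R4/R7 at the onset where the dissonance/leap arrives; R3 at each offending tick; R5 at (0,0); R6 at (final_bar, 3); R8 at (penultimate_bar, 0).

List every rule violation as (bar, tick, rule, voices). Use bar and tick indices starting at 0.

(1, 0, R1, (0, 1))
(2, 0, R7, (1,))
(5, 0, R4, (0, 1))
(5, 0, R7, (1,))
(6, 0, R4, (0, 1))
(6, 0, R7, (1,))
(8, 0, R1, (0, 1))
(11, 0, R2, (0, 1))

bar 0: v0=D3 v1=D4 downbeat P8
bar 1: v0=E3 v1=E4 downbeat P8
bar 2: v0=D3 v1=F3 downbeat m3
bar 3: v0=E3 v1=G3 downbeat m3
bar 4: v0=D3 v1=F3 downbeat m3
bar 5: v0=F3 v1=B4 downbeat TT
bar 6: v0=G3 v1=A3 downbeat M2
bar 7: v0=F3 v1=C4 downbeat P5
bar 8: v0=G3 v1=D4 downbeat P5
bar 9: v0=E3 v1=G3 downbeat m3
bar 10: v0=C3 v1=A3 downbeat M6
bar 11: v0=D3 v1=D4 downbeat P8
  -> R1 @ bar 1 tick 0 v(0, 1): D3/D4 P8 -> E3/E4 P8 similar
  -> R7 @ bar 2 tick 0 v(1,): E4->F3 leap 11st
  -> R4 @ bar 5 tick 0 v(0, 1): F3/B4 TT untreated
  -> R7 @ bar 5 tick 0 v(1,): F3->B4 leap 18st
  -> R4 @ bar 6 tick 0 v(0, 1): G3/A3 M2 untreated
  -> R7 @ bar 6 tick 0 v(1,): B4->A3 leap 14st
  -> R1 @ bar 8 tick 0 v(0, 1): F3/C4 P5 -> G3/D4 P5 similar
  -> R2 @ bar 11 tick 0 v(0, 1): C3/A3 M6 -> D3/D4 P8 similar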